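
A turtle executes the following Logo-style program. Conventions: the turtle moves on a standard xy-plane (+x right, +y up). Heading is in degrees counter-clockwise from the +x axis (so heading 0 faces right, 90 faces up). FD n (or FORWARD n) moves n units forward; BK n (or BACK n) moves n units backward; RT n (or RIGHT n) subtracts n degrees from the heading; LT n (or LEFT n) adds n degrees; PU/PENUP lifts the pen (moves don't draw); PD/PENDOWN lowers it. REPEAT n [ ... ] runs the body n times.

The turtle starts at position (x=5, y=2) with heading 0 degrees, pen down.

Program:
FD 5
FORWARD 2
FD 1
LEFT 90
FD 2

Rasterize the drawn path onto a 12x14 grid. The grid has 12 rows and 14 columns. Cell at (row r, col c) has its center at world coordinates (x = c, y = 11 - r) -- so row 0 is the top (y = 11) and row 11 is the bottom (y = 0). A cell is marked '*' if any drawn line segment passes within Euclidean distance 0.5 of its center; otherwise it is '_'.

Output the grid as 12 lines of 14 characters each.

Answer: ______________
______________
______________
______________
______________
______________
______________
_____________*
_____________*
_____*********
______________
______________

Derivation:
Segment 0: (5,2) -> (10,2)
Segment 1: (10,2) -> (12,2)
Segment 2: (12,2) -> (13,2)
Segment 3: (13,2) -> (13,4)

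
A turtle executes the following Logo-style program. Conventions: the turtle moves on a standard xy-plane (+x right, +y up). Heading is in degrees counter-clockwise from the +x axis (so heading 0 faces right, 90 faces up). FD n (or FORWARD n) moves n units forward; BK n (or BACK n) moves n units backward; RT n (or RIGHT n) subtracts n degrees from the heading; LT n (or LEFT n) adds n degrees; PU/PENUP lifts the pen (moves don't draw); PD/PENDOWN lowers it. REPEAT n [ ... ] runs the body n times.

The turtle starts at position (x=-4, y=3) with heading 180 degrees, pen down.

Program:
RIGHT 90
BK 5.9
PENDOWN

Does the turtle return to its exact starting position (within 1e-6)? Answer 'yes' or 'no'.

Answer: no

Derivation:
Executing turtle program step by step:
Start: pos=(-4,3), heading=180, pen down
RT 90: heading 180 -> 90
BK 5.9: (-4,3) -> (-4,-2.9) [heading=90, draw]
PD: pen down
Final: pos=(-4,-2.9), heading=90, 1 segment(s) drawn

Start position: (-4, 3)
Final position: (-4, -2.9)
Distance = 5.9; >= 1e-6 -> NOT closed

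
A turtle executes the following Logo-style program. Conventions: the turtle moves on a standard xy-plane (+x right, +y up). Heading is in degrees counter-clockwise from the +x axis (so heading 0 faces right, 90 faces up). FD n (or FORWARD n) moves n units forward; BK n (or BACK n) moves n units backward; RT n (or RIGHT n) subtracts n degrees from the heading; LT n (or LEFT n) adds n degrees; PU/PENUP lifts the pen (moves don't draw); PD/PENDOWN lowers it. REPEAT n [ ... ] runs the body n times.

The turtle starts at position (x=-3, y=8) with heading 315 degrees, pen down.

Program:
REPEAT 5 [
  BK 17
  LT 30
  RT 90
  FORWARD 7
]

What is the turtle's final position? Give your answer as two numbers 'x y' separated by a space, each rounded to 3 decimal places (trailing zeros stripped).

Executing turtle program step by step:
Start: pos=(-3,8), heading=315, pen down
REPEAT 5 [
  -- iteration 1/5 --
  BK 17: (-3,8) -> (-15.021,20.021) [heading=315, draw]
  LT 30: heading 315 -> 345
  RT 90: heading 345 -> 255
  FD 7: (-15.021,20.021) -> (-16.833,13.259) [heading=255, draw]
  -- iteration 2/5 --
  BK 17: (-16.833,13.259) -> (-12.433,29.68) [heading=255, draw]
  LT 30: heading 255 -> 285
  RT 90: heading 285 -> 195
  FD 7: (-12.433,29.68) -> (-19.194,27.868) [heading=195, draw]
  -- iteration 3/5 --
  BK 17: (-19.194,27.868) -> (-2.773,32.268) [heading=195, draw]
  LT 30: heading 195 -> 225
  RT 90: heading 225 -> 135
  FD 7: (-2.773,32.268) -> (-7.723,37.218) [heading=135, draw]
  -- iteration 4/5 --
  BK 17: (-7.723,37.218) -> (4.298,25.197) [heading=135, draw]
  LT 30: heading 135 -> 165
  RT 90: heading 165 -> 75
  FD 7: (4.298,25.197) -> (6.109,31.959) [heading=75, draw]
  -- iteration 5/5 --
  BK 17: (6.109,31.959) -> (1.71,15.538) [heading=75, draw]
  LT 30: heading 75 -> 105
  RT 90: heading 105 -> 15
  FD 7: (1.71,15.538) -> (8.471,17.35) [heading=15, draw]
]
Final: pos=(8.471,17.35), heading=15, 10 segment(s) drawn

Answer: 8.471 17.35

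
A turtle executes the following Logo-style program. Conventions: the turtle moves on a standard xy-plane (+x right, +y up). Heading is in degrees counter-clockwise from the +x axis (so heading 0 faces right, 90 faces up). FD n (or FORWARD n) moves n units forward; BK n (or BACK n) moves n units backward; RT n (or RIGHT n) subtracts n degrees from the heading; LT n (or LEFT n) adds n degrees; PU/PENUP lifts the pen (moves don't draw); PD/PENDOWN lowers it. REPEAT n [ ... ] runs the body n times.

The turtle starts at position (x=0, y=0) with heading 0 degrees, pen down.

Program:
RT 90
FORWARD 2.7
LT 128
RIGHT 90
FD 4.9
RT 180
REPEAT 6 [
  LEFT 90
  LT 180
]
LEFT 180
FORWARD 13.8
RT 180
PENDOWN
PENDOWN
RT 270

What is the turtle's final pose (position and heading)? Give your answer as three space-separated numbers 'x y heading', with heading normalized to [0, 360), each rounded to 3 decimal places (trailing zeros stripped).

Executing turtle program step by step:
Start: pos=(0,0), heading=0, pen down
RT 90: heading 0 -> 270
FD 2.7: (0,0) -> (0,-2.7) [heading=270, draw]
LT 128: heading 270 -> 38
RT 90: heading 38 -> 308
FD 4.9: (0,-2.7) -> (3.017,-6.561) [heading=308, draw]
RT 180: heading 308 -> 128
REPEAT 6 [
  -- iteration 1/6 --
  LT 90: heading 128 -> 218
  LT 180: heading 218 -> 38
  -- iteration 2/6 --
  LT 90: heading 38 -> 128
  LT 180: heading 128 -> 308
  -- iteration 3/6 --
  LT 90: heading 308 -> 38
  LT 180: heading 38 -> 218
  -- iteration 4/6 --
  LT 90: heading 218 -> 308
  LT 180: heading 308 -> 128
  -- iteration 5/6 --
  LT 90: heading 128 -> 218
  LT 180: heading 218 -> 38
  -- iteration 6/6 --
  LT 90: heading 38 -> 128
  LT 180: heading 128 -> 308
]
LT 180: heading 308 -> 128
FD 13.8: (3.017,-6.561) -> (-5.479,4.313) [heading=128, draw]
RT 180: heading 128 -> 308
PD: pen down
PD: pen down
RT 270: heading 308 -> 38
Final: pos=(-5.479,4.313), heading=38, 3 segment(s) drawn

Answer: -5.479 4.313 38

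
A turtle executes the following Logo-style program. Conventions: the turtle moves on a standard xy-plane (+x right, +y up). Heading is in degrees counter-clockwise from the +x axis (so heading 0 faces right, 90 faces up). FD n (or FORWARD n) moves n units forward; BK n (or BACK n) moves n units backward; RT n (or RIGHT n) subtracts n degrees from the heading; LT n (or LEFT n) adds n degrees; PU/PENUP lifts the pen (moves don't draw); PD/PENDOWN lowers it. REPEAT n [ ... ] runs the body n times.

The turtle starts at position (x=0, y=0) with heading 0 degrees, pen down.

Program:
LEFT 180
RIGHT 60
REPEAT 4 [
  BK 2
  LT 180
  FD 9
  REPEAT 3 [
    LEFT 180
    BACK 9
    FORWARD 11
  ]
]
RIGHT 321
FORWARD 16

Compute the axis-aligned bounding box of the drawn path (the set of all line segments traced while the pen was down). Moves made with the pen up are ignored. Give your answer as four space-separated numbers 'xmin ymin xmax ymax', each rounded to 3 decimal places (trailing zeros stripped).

Executing turtle program step by step:
Start: pos=(0,0), heading=0, pen down
LT 180: heading 0 -> 180
RT 60: heading 180 -> 120
REPEAT 4 [
  -- iteration 1/4 --
  BK 2: (0,0) -> (1,-1.732) [heading=120, draw]
  LT 180: heading 120 -> 300
  FD 9: (1,-1.732) -> (5.5,-9.526) [heading=300, draw]
  REPEAT 3 [
    -- iteration 1/3 --
    LT 180: heading 300 -> 120
    BK 9: (5.5,-9.526) -> (10,-17.321) [heading=120, draw]
    FD 11: (10,-17.321) -> (4.5,-7.794) [heading=120, draw]
    -- iteration 2/3 --
    LT 180: heading 120 -> 300
    BK 9: (4.5,-7.794) -> (0,0) [heading=300, draw]
    FD 11: (0,0) -> (5.5,-9.526) [heading=300, draw]
    -- iteration 3/3 --
    LT 180: heading 300 -> 120
    BK 9: (5.5,-9.526) -> (10,-17.321) [heading=120, draw]
    FD 11: (10,-17.321) -> (4.5,-7.794) [heading=120, draw]
  ]
  -- iteration 2/4 --
  BK 2: (4.5,-7.794) -> (5.5,-9.526) [heading=120, draw]
  LT 180: heading 120 -> 300
  FD 9: (5.5,-9.526) -> (10,-17.321) [heading=300, draw]
  REPEAT 3 [
    -- iteration 1/3 --
    LT 180: heading 300 -> 120
    BK 9: (10,-17.321) -> (14.5,-25.115) [heading=120, draw]
    FD 11: (14.5,-25.115) -> (9,-15.588) [heading=120, draw]
    -- iteration 2/3 --
    LT 180: heading 120 -> 300
    BK 9: (9,-15.588) -> (4.5,-7.794) [heading=300, draw]
    FD 11: (4.5,-7.794) -> (10,-17.321) [heading=300, draw]
    -- iteration 3/3 --
    LT 180: heading 300 -> 120
    BK 9: (10,-17.321) -> (14.5,-25.115) [heading=120, draw]
    FD 11: (14.5,-25.115) -> (9,-15.588) [heading=120, draw]
  ]
  -- iteration 3/4 --
  BK 2: (9,-15.588) -> (10,-17.321) [heading=120, draw]
  LT 180: heading 120 -> 300
  FD 9: (10,-17.321) -> (14.5,-25.115) [heading=300, draw]
  REPEAT 3 [
    -- iteration 1/3 --
    LT 180: heading 300 -> 120
    BK 9: (14.5,-25.115) -> (19,-32.909) [heading=120, draw]
    FD 11: (19,-32.909) -> (13.5,-23.383) [heading=120, draw]
    -- iteration 2/3 --
    LT 180: heading 120 -> 300
    BK 9: (13.5,-23.383) -> (9,-15.588) [heading=300, draw]
    FD 11: (9,-15.588) -> (14.5,-25.115) [heading=300, draw]
    -- iteration 3/3 --
    LT 180: heading 300 -> 120
    BK 9: (14.5,-25.115) -> (19,-32.909) [heading=120, draw]
    FD 11: (19,-32.909) -> (13.5,-23.383) [heading=120, draw]
  ]
  -- iteration 4/4 --
  BK 2: (13.5,-23.383) -> (14.5,-25.115) [heading=120, draw]
  LT 180: heading 120 -> 300
  FD 9: (14.5,-25.115) -> (19,-32.909) [heading=300, draw]
  REPEAT 3 [
    -- iteration 1/3 --
    LT 180: heading 300 -> 120
    BK 9: (19,-32.909) -> (23.5,-40.703) [heading=120, draw]
    FD 11: (23.5,-40.703) -> (18,-31.177) [heading=120, draw]
    -- iteration 2/3 --
    LT 180: heading 120 -> 300
    BK 9: (18,-31.177) -> (13.5,-23.383) [heading=300, draw]
    FD 11: (13.5,-23.383) -> (19,-32.909) [heading=300, draw]
    -- iteration 3/3 --
    LT 180: heading 300 -> 120
    BK 9: (19,-32.909) -> (23.5,-40.703) [heading=120, draw]
    FD 11: (23.5,-40.703) -> (18,-31.177) [heading=120, draw]
  ]
]
RT 321: heading 120 -> 159
FD 16: (18,-31.177) -> (3.063,-25.443) [heading=159, draw]
Final: pos=(3.063,-25.443), heading=159, 33 segment(s) drawn

Segment endpoints: x in {0, 0, 1, 3.063, 4.5, 4.5, 5.5, 9, 9, 10, 10, 10, 13.5, 13.5, 13.5, 14.5, 14.5, 14.5, 14.5, 18, 18, 19, 19, 19, 19, 23.5, 23.5}, y in {-40.703, -32.909, -32.909, -32.909, -31.177, -31.177, -25.443, -25.115, -25.115, -23.383, -23.383, -17.321, -17.321, -15.588, -15.588, -15.588, -9.526, -9.526, -7.794, -7.794, -1.732, 0, 0}
xmin=0, ymin=-40.703, xmax=23.5, ymax=0

Answer: 0 -40.703 23.5 0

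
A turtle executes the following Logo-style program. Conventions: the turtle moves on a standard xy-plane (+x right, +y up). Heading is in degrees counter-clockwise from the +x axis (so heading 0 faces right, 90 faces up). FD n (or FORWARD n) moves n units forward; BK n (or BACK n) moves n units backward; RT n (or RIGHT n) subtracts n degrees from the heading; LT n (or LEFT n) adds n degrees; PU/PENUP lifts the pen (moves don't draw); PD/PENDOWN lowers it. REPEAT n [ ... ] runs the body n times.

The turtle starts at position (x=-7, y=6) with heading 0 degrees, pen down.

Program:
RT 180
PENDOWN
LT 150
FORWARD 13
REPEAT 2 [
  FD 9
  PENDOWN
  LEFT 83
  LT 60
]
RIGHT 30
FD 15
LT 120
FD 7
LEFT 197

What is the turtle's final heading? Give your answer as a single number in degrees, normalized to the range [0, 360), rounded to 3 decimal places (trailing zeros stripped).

Answer: 183

Derivation:
Executing turtle program step by step:
Start: pos=(-7,6), heading=0, pen down
RT 180: heading 0 -> 180
PD: pen down
LT 150: heading 180 -> 330
FD 13: (-7,6) -> (4.258,-0.5) [heading=330, draw]
REPEAT 2 [
  -- iteration 1/2 --
  FD 9: (4.258,-0.5) -> (12.053,-5) [heading=330, draw]
  PD: pen down
  LT 83: heading 330 -> 53
  LT 60: heading 53 -> 113
  -- iteration 2/2 --
  FD 9: (12.053,-5) -> (8.536,3.285) [heading=113, draw]
  PD: pen down
  LT 83: heading 113 -> 196
  LT 60: heading 196 -> 256
]
RT 30: heading 256 -> 226
FD 15: (8.536,3.285) -> (-1.884,-7.506) [heading=226, draw]
LT 120: heading 226 -> 346
FD 7: (-1.884,-7.506) -> (4.908,-9.199) [heading=346, draw]
LT 197: heading 346 -> 183
Final: pos=(4.908,-9.199), heading=183, 5 segment(s) drawn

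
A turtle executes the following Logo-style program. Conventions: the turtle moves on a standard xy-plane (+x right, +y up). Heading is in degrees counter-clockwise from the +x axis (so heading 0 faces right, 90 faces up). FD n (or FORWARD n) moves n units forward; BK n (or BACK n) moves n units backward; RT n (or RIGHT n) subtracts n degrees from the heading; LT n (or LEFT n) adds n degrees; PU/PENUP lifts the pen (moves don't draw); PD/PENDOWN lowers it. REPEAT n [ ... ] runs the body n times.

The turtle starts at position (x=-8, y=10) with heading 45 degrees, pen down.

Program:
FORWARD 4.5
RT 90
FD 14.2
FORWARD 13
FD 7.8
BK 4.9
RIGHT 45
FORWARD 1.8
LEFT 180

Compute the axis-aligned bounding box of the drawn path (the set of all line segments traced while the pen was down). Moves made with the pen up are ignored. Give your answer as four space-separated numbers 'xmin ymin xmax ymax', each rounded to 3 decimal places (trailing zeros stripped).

Executing turtle program step by step:
Start: pos=(-8,10), heading=45, pen down
FD 4.5: (-8,10) -> (-4.818,13.182) [heading=45, draw]
RT 90: heading 45 -> 315
FD 14.2: (-4.818,13.182) -> (5.223,3.141) [heading=315, draw]
FD 13: (5.223,3.141) -> (14.415,-6.051) [heading=315, draw]
FD 7.8: (14.415,-6.051) -> (19.931,-11.567) [heading=315, draw]
BK 4.9: (19.931,-11.567) -> (16.466,-8.102) [heading=315, draw]
RT 45: heading 315 -> 270
FD 1.8: (16.466,-8.102) -> (16.466,-9.902) [heading=270, draw]
LT 180: heading 270 -> 90
Final: pos=(16.466,-9.902), heading=90, 6 segment(s) drawn

Segment endpoints: x in {-8, -4.818, 5.223, 14.415, 16.466, 19.931}, y in {-11.567, -9.902, -8.102, -6.051, 3.141, 10, 13.182}
xmin=-8, ymin=-11.567, xmax=19.931, ymax=13.182

Answer: -8 -11.567 19.931 13.182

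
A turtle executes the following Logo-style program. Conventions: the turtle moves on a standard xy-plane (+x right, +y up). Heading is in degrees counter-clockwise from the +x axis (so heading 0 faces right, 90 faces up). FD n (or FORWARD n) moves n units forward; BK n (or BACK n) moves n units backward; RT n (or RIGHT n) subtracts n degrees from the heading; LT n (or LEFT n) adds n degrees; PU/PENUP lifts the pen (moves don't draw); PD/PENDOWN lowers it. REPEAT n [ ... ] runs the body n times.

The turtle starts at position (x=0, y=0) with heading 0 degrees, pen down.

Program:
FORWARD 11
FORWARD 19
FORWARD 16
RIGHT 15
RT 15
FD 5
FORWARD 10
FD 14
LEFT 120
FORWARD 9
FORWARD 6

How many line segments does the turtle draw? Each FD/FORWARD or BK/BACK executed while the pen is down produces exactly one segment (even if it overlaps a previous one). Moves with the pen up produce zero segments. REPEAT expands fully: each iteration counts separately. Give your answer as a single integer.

Answer: 8

Derivation:
Executing turtle program step by step:
Start: pos=(0,0), heading=0, pen down
FD 11: (0,0) -> (11,0) [heading=0, draw]
FD 19: (11,0) -> (30,0) [heading=0, draw]
FD 16: (30,0) -> (46,0) [heading=0, draw]
RT 15: heading 0 -> 345
RT 15: heading 345 -> 330
FD 5: (46,0) -> (50.33,-2.5) [heading=330, draw]
FD 10: (50.33,-2.5) -> (58.99,-7.5) [heading=330, draw]
FD 14: (58.99,-7.5) -> (71.115,-14.5) [heading=330, draw]
LT 120: heading 330 -> 90
FD 9: (71.115,-14.5) -> (71.115,-5.5) [heading=90, draw]
FD 6: (71.115,-5.5) -> (71.115,0.5) [heading=90, draw]
Final: pos=(71.115,0.5), heading=90, 8 segment(s) drawn
Segments drawn: 8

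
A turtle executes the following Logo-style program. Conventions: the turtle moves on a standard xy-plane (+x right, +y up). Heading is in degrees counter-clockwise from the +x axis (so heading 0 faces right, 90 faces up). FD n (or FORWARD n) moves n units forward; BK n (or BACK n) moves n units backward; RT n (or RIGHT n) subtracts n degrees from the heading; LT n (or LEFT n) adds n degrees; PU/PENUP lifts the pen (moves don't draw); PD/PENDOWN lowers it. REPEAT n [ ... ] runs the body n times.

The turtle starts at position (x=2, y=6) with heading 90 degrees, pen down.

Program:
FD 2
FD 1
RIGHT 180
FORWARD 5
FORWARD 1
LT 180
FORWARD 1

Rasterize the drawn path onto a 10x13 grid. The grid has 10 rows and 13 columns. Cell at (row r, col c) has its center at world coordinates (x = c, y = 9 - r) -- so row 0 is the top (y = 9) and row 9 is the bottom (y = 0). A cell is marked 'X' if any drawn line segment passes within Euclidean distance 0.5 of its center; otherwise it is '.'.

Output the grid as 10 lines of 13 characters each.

Answer: ..X..........
..X..........
..X..........
..X..........
..X..........
..X..........
..X..........
.............
.............
.............

Derivation:
Segment 0: (2,6) -> (2,8)
Segment 1: (2,8) -> (2,9)
Segment 2: (2,9) -> (2,4)
Segment 3: (2,4) -> (2,3)
Segment 4: (2,3) -> (2,4)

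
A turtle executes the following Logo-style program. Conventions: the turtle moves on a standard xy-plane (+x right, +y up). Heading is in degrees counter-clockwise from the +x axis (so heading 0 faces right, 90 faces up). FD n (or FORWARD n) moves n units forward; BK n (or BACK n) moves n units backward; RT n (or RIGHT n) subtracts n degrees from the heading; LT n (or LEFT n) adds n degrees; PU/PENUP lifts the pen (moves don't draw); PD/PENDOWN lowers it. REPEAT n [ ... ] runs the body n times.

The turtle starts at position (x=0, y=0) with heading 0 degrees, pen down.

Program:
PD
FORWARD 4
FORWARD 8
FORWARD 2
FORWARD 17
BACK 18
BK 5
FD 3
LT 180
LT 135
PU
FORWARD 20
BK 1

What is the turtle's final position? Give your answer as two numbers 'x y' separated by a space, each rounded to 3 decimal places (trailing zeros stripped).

Executing turtle program step by step:
Start: pos=(0,0), heading=0, pen down
PD: pen down
FD 4: (0,0) -> (4,0) [heading=0, draw]
FD 8: (4,0) -> (12,0) [heading=0, draw]
FD 2: (12,0) -> (14,0) [heading=0, draw]
FD 17: (14,0) -> (31,0) [heading=0, draw]
BK 18: (31,0) -> (13,0) [heading=0, draw]
BK 5: (13,0) -> (8,0) [heading=0, draw]
FD 3: (8,0) -> (11,0) [heading=0, draw]
LT 180: heading 0 -> 180
LT 135: heading 180 -> 315
PU: pen up
FD 20: (11,0) -> (25.142,-14.142) [heading=315, move]
BK 1: (25.142,-14.142) -> (24.435,-13.435) [heading=315, move]
Final: pos=(24.435,-13.435), heading=315, 7 segment(s) drawn

Answer: 24.435 -13.435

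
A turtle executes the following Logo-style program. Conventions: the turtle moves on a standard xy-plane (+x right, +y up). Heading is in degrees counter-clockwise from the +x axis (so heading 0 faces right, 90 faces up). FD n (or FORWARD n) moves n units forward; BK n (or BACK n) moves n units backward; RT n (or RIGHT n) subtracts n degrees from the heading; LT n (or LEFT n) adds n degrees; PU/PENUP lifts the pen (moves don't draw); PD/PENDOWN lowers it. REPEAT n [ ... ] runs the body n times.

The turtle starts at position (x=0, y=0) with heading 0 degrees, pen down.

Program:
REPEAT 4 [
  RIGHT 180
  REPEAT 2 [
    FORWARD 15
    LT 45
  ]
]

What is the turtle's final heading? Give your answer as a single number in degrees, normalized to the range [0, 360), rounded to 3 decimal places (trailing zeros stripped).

Executing turtle program step by step:
Start: pos=(0,0), heading=0, pen down
REPEAT 4 [
  -- iteration 1/4 --
  RT 180: heading 0 -> 180
  REPEAT 2 [
    -- iteration 1/2 --
    FD 15: (0,0) -> (-15,0) [heading=180, draw]
    LT 45: heading 180 -> 225
    -- iteration 2/2 --
    FD 15: (-15,0) -> (-25.607,-10.607) [heading=225, draw]
    LT 45: heading 225 -> 270
  ]
  -- iteration 2/4 --
  RT 180: heading 270 -> 90
  REPEAT 2 [
    -- iteration 1/2 --
    FD 15: (-25.607,-10.607) -> (-25.607,4.393) [heading=90, draw]
    LT 45: heading 90 -> 135
    -- iteration 2/2 --
    FD 15: (-25.607,4.393) -> (-36.213,15) [heading=135, draw]
    LT 45: heading 135 -> 180
  ]
  -- iteration 3/4 --
  RT 180: heading 180 -> 0
  REPEAT 2 [
    -- iteration 1/2 --
    FD 15: (-36.213,15) -> (-21.213,15) [heading=0, draw]
    LT 45: heading 0 -> 45
    -- iteration 2/2 --
    FD 15: (-21.213,15) -> (-10.607,25.607) [heading=45, draw]
    LT 45: heading 45 -> 90
  ]
  -- iteration 4/4 --
  RT 180: heading 90 -> 270
  REPEAT 2 [
    -- iteration 1/2 --
    FD 15: (-10.607,25.607) -> (-10.607,10.607) [heading=270, draw]
    LT 45: heading 270 -> 315
    -- iteration 2/2 --
    FD 15: (-10.607,10.607) -> (0,0) [heading=315, draw]
    LT 45: heading 315 -> 0
  ]
]
Final: pos=(0,0), heading=0, 8 segment(s) drawn

Answer: 0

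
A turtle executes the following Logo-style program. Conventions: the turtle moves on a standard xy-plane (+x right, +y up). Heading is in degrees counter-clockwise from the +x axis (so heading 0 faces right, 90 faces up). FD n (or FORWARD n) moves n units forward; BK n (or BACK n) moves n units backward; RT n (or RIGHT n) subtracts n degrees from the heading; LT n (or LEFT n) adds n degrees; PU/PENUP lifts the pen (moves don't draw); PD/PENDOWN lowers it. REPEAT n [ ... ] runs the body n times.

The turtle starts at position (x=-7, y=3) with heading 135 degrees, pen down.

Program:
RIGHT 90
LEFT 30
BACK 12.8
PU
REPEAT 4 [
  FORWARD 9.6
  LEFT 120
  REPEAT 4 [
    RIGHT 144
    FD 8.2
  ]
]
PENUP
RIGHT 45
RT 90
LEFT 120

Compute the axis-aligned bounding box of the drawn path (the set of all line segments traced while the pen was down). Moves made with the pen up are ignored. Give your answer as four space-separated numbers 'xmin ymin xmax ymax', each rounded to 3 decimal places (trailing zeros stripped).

Executing turtle program step by step:
Start: pos=(-7,3), heading=135, pen down
RT 90: heading 135 -> 45
LT 30: heading 45 -> 75
BK 12.8: (-7,3) -> (-10.313,-9.364) [heading=75, draw]
PU: pen up
REPEAT 4 [
  -- iteration 1/4 --
  FD 9.6: (-10.313,-9.364) -> (-7.828,-0.091) [heading=75, move]
  LT 120: heading 75 -> 195
  REPEAT 4 [
    -- iteration 1/4 --
    RT 144: heading 195 -> 51
    FD 8.2: (-7.828,-0.091) -> (-2.668,6.282) [heading=51, move]
    -- iteration 2/4 --
    RT 144: heading 51 -> 267
    FD 8.2: (-2.668,6.282) -> (-3.097,-1.907) [heading=267, move]
    -- iteration 3/4 --
    RT 144: heading 267 -> 123
    FD 8.2: (-3.097,-1.907) -> (-7.563,4.97) [heading=123, move]
    -- iteration 4/4 --
    RT 144: heading 123 -> 339
    FD 8.2: (-7.563,4.97) -> (0.092,2.031) [heading=339, move]
  ]
  -- iteration 2/4 --
  FD 9.6: (0.092,2.031) -> (9.055,-1.409) [heading=339, move]
  LT 120: heading 339 -> 99
  REPEAT 4 [
    -- iteration 1/4 --
    RT 144: heading 99 -> 315
    FD 8.2: (9.055,-1.409) -> (14.853,-7.207) [heading=315, move]
    -- iteration 2/4 --
    RT 144: heading 315 -> 171
    FD 8.2: (14.853,-7.207) -> (6.754,-5.924) [heading=171, move]
    -- iteration 3/4 --
    RT 144: heading 171 -> 27
    FD 8.2: (6.754,-5.924) -> (14.06,-2.202) [heading=27, move]
    -- iteration 4/4 --
    RT 144: heading 27 -> 243
    FD 8.2: (14.06,-2.202) -> (10.338,-9.508) [heading=243, move]
  ]
  -- iteration 3/4 --
  FD 9.6: (10.338,-9.508) -> (5.979,-18.062) [heading=243, move]
  LT 120: heading 243 -> 3
  REPEAT 4 [
    -- iteration 1/4 --
    RT 144: heading 3 -> 219
    FD 8.2: (5.979,-18.062) -> (-0.393,-23.222) [heading=219, move]
    -- iteration 2/4 --
    RT 144: heading 219 -> 75
    FD 8.2: (-0.393,-23.222) -> (1.729,-15.302) [heading=75, move]
    -- iteration 3/4 --
    RT 144: heading 75 -> 291
    FD 8.2: (1.729,-15.302) -> (4.668,-22.957) [heading=291, move]
    -- iteration 4/4 --
    RT 144: heading 291 -> 147
    FD 8.2: (4.668,-22.957) -> (-2.21,-18.491) [heading=147, move]
  ]
  -- iteration 4/4 --
  FD 9.6: (-2.21,-18.491) -> (-10.261,-13.262) [heading=147, move]
  LT 120: heading 147 -> 267
  REPEAT 4 [
    -- iteration 1/4 --
    RT 144: heading 267 -> 123
    FD 8.2: (-10.261,-13.262) -> (-14.727,-6.385) [heading=123, move]
    -- iteration 2/4 --
    RT 144: heading 123 -> 339
    FD 8.2: (-14.727,-6.385) -> (-7.071,-9.324) [heading=339, move]
    -- iteration 3/4 --
    RT 144: heading 339 -> 195
    FD 8.2: (-7.071,-9.324) -> (-14.992,-11.446) [heading=195, move]
    -- iteration 4/4 --
    RT 144: heading 195 -> 51
    FD 8.2: (-14.992,-11.446) -> (-9.832,-5.074) [heading=51, move]
  ]
]
PU: pen up
RT 45: heading 51 -> 6
RT 90: heading 6 -> 276
LT 120: heading 276 -> 36
Final: pos=(-9.832,-5.074), heading=36, 1 segment(s) drawn

Segment endpoints: x in {-10.313, -7}, y in {-9.364, 3}
xmin=-10.313, ymin=-9.364, xmax=-7, ymax=3

Answer: -10.313 -9.364 -7 3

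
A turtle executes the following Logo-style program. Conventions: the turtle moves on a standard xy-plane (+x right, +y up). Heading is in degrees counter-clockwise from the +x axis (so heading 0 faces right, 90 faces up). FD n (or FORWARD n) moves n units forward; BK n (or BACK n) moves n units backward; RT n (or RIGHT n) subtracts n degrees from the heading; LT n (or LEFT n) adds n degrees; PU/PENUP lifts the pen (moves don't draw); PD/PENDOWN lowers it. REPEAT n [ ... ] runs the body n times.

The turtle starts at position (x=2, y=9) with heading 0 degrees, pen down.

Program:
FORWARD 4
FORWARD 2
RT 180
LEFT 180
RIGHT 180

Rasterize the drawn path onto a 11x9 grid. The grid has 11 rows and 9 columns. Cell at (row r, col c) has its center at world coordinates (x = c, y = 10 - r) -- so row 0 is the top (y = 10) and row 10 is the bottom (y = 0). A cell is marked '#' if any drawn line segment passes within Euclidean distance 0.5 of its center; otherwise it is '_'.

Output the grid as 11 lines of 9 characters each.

Answer: _________
__#######
_________
_________
_________
_________
_________
_________
_________
_________
_________

Derivation:
Segment 0: (2,9) -> (6,9)
Segment 1: (6,9) -> (8,9)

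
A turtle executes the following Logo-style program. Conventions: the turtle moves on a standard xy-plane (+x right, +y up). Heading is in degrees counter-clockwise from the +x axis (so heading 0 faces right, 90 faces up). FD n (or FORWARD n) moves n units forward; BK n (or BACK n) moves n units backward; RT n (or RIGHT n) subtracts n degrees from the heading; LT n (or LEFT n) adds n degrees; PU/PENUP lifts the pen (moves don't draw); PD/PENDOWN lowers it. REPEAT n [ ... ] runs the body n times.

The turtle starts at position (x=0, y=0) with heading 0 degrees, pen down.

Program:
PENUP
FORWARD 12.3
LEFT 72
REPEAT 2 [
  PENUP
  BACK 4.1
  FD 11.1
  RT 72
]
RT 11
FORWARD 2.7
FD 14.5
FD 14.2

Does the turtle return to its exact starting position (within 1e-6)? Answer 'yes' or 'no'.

Executing turtle program step by step:
Start: pos=(0,0), heading=0, pen down
PU: pen up
FD 12.3: (0,0) -> (12.3,0) [heading=0, move]
LT 72: heading 0 -> 72
REPEAT 2 [
  -- iteration 1/2 --
  PU: pen up
  BK 4.1: (12.3,0) -> (11.033,-3.899) [heading=72, move]
  FD 11.1: (11.033,-3.899) -> (14.463,6.657) [heading=72, move]
  RT 72: heading 72 -> 0
  -- iteration 2/2 --
  PU: pen up
  BK 4.1: (14.463,6.657) -> (10.363,6.657) [heading=0, move]
  FD 11.1: (10.363,6.657) -> (21.463,6.657) [heading=0, move]
  RT 72: heading 0 -> 288
]
RT 11: heading 288 -> 277
FD 2.7: (21.463,6.657) -> (21.792,3.978) [heading=277, move]
FD 14.5: (21.792,3.978) -> (23.559,-10.414) [heading=277, move]
FD 14.2: (23.559,-10.414) -> (25.29,-24.509) [heading=277, move]
Final: pos=(25.29,-24.509), heading=277, 0 segment(s) drawn

Start position: (0, 0)
Final position: (25.29, -24.509)
Distance = 35.217; >= 1e-6 -> NOT closed

Answer: no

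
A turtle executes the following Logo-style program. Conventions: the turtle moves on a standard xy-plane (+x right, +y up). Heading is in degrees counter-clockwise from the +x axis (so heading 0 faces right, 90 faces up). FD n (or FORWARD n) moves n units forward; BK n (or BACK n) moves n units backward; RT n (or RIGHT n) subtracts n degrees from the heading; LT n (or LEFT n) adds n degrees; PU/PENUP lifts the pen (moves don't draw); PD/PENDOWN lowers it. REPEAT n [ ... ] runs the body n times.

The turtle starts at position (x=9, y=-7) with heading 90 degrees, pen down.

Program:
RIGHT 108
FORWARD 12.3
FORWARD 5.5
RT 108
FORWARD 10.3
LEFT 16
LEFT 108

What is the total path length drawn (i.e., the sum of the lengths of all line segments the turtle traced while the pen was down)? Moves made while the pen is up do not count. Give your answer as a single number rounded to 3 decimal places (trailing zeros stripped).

Executing turtle program step by step:
Start: pos=(9,-7), heading=90, pen down
RT 108: heading 90 -> 342
FD 12.3: (9,-7) -> (20.698,-10.801) [heading=342, draw]
FD 5.5: (20.698,-10.801) -> (25.929,-12.501) [heading=342, draw]
RT 108: heading 342 -> 234
FD 10.3: (25.929,-12.501) -> (19.875,-20.833) [heading=234, draw]
LT 16: heading 234 -> 250
LT 108: heading 250 -> 358
Final: pos=(19.875,-20.833), heading=358, 3 segment(s) drawn

Segment lengths:
  seg 1: (9,-7) -> (20.698,-10.801), length = 12.3
  seg 2: (20.698,-10.801) -> (25.929,-12.501), length = 5.5
  seg 3: (25.929,-12.501) -> (19.875,-20.833), length = 10.3
Total = 28.1

Answer: 28.1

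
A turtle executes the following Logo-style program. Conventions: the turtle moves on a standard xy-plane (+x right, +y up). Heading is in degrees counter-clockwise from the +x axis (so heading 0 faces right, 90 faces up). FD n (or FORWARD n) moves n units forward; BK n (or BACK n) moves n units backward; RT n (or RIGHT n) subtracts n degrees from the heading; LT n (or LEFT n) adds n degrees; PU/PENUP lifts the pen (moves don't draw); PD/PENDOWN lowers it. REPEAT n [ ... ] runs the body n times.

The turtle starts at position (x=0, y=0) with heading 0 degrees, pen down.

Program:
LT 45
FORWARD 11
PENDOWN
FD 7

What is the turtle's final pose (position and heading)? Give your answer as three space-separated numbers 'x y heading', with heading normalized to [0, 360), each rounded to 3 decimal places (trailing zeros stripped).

Answer: 12.728 12.728 45

Derivation:
Executing turtle program step by step:
Start: pos=(0,0), heading=0, pen down
LT 45: heading 0 -> 45
FD 11: (0,0) -> (7.778,7.778) [heading=45, draw]
PD: pen down
FD 7: (7.778,7.778) -> (12.728,12.728) [heading=45, draw]
Final: pos=(12.728,12.728), heading=45, 2 segment(s) drawn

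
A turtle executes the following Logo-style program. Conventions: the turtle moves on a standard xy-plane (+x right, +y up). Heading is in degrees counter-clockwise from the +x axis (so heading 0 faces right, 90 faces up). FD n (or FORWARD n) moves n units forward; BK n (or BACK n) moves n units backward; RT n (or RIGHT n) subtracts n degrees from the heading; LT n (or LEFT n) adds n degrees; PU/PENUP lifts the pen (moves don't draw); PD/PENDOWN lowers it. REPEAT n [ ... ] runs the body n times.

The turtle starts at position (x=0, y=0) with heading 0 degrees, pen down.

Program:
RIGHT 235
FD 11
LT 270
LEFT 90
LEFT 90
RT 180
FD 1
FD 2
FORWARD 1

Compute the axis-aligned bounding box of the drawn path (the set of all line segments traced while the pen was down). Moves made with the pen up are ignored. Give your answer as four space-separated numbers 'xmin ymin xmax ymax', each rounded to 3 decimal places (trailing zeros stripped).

Executing turtle program step by step:
Start: pos=(0,0), heading=0, pen down
RT 235: heading 0 -> 125
FD 11: (0,0) -> (-6.309,9.011) [heading=125, draw]
LT 270: heading 125 -> 35
LT 90: heading 35 -> 125
LT 90: heading 125 -> 215
RT 180: heading 215 -> 35
FD 1: (-6.309,9.011) -> (-5.49,9.584) [heading=35, draw]
FD 2: (-5.49,9.584) -> (-3.852,10.731) [heading=35, draw]
FD 1: (-3.852,10.731) -> (-3.033,11.305) [heading=35, draw]
Final: pos=(-3.033,11.305), heading=35, 4 segment(s) drawn

Segment endpoints: x in {-6.309, -5.49, -3.852, -3.033, 0}, y in {0, 9.011, 9.584, 10.731, 11.305}
xmin=-6.309, ymin=0, xmax=0, ymax=11.305

Answer: -6.309 0 0 11.305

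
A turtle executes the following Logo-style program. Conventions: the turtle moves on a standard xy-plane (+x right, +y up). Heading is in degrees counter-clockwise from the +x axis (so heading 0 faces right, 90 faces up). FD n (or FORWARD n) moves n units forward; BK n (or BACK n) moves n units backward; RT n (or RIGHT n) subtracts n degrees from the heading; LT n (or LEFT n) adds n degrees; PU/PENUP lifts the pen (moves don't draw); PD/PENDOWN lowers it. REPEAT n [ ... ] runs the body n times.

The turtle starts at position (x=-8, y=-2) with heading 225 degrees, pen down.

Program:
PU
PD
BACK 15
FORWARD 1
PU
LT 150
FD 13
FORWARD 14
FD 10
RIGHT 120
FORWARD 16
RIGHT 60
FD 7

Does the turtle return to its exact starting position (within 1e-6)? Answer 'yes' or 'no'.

Answer: no

Derivation:
Executing turtle program step by step:
Start: pos=(-8,-2), heading=225, pen down
PU: pen up
PD: pen down
BK 15: (-8,-2) -> (2.607,8.607) [heading=225, draw]
FD 1: (2.607,8.607) -> (1.899,7.899) [heading=225, draw]
PU: pen up
LT 150: heading 225 -> 15
FD 13: (1.899,7.899) -> (14.457,11.264) [heading=15, move]
FD 14: (14.457,11.264) -> (27.979,14.888) [heading=15, move]
FD 10: (27.979,14.888) -> (37.639,17.476) [heading=15, move]
RT 120: heading 15 -> 255
FD 16: (37.639,17.476) -> (33.498,2.021) [heading=255, move]
RT 60: heading 255 -> 195
FD 7: (33.498,2.021) -> (26.736,0.209) [heading=195, move]
Final: pos=(26.736,0.209), heading=195, 2 segment(s) drawn

Start position: (-8, -2)
Final position: (26.736, 0.209)
Distance = 34.806; >= 1e-6 -> NOT closed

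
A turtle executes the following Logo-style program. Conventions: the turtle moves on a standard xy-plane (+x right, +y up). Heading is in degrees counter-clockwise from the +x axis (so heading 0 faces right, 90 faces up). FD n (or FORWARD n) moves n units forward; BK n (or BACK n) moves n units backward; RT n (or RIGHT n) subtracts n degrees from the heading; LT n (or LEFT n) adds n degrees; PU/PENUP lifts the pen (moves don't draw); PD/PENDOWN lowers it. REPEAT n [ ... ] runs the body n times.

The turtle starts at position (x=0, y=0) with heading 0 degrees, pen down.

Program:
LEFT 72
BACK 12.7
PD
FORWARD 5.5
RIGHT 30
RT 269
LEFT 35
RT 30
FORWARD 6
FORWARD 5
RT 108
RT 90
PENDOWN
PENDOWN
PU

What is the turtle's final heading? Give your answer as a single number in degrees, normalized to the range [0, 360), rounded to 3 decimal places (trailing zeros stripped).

Answer: 300

Derivation:
Executing turtle program step by step:
Start: pos=(0,0), heading=0, pen down
LT 72: heading 0 -> 72
BK 12.7: (0,0) -> (-3.925,-12.078) [heading=72, draw]
PD: pen down
FD 5.5: (-3.925,-12.078) -> (-2.225,-6.848) [heading=72, draw]
RT 30: heading 72 -> 42
RT 269: heading 42 -> 133
LT 35: heading 133 -> 168
RT 30: heading 168 -> 138
FD 6: (-2.225,-6.848) -> (-6.684,-2.833) [heading=138, draw]
FD 5: (-6.684,-2.833) -> (-10.4,0.513) [heading=138, draw]
RT 108: heading 138 -> 30
RT 90: heading 30 -> 300
PD: pen down
PD: pen down
PU: pen up
Final: pos=(-10.4,0.513), heading=300, 4 segment(s) drawn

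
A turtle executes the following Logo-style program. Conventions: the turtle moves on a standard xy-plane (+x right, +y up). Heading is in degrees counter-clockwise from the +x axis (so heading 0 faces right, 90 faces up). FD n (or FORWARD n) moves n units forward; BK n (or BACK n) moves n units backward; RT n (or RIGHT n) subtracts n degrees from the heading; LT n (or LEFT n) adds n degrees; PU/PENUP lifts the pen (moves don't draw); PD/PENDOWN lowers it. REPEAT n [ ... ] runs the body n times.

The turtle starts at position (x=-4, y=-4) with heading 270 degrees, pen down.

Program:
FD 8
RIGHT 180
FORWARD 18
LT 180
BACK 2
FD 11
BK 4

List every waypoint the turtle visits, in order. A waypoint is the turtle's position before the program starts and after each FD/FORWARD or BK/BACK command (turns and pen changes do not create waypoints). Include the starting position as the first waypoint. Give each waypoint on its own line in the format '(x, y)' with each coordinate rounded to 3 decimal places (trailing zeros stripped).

Answer: (-4, -4)
(-4, -12)
(-4, 6)
(-4, 8)
(-4, -3)
(-4, 1)

Derivation:
Executing turtle program step by step:
Start: pos=(-4,-4), heading=270, pen down
FD 8: (-4,-4) -> (-4,-12) [heading=270, draw]
RT 180: heading 270 -> 90
FD 18: (-4,-12) -> (-4,6) [heading=90, draw]
LT 180: heading 90 -> 270
BK 2: (-4,6) -> (-4,8) [heading=270, draw]
FD 11: (-4,8) -> (-4,-3) [heading=270, draw]
BK 4: (-4,-3) -> (-4,1) [heading=270, draw]
Final: pos=(-4,1), heading=270, 5 segment(s) drawn
Waypoints (6 total):
(-4, -4)
(-4, -12)
(-4, 6)
(-4, 8)
(-4, -3)
(-4, 1)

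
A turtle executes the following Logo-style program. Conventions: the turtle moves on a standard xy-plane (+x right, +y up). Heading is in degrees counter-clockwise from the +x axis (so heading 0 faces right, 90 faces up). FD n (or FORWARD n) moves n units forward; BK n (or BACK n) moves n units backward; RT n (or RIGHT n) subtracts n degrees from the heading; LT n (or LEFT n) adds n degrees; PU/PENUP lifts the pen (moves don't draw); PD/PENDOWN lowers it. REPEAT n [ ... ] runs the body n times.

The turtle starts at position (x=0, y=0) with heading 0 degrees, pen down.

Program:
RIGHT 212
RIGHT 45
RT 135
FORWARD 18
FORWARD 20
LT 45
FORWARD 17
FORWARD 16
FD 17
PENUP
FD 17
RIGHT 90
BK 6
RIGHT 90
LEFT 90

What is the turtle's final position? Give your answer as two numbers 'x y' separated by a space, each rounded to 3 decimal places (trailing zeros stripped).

Answer: 96.159 0.781

Derivation:
Executing turtle program step by step:
Start: pos=(0,0), heading=0, pen down
RT 212: heading 0 -> 148
RT 45: heading 148 -> 103
RT 135: heading 103 -> 328
FD 18: (0,0) -> (15.265,-9.539) [heading=328, draw]
FD 20: (15.265,-9.539) -> (32.226,-20.137) [heading=328, draw]
LT 45: heading 328 -> 13
FD 17: (32.226,-20.137) -> (48.79,-16.313) [heading=13, draw]
FD 16: (48.79,-16.313) -> (64.38,-12.714) [heading=13, draw]
FD 17: (64.38,-12.714) -> (80.944,-8.889) [heading=13, draw]
PU: pen up
FD 17: (80.944,-8.889) -> (97.509,-5.065) [heading=13, move]
RT 90: heading 13 -> 283
BK 6: (97.509,-5.065) -> (96.159,0.781) [heading=283, move]
RT 90: heading 283 -> 193
LT 90: heading 193 -> 283
Final: pos=(96.159,0.781), heading=283, 5 segment(s) drawn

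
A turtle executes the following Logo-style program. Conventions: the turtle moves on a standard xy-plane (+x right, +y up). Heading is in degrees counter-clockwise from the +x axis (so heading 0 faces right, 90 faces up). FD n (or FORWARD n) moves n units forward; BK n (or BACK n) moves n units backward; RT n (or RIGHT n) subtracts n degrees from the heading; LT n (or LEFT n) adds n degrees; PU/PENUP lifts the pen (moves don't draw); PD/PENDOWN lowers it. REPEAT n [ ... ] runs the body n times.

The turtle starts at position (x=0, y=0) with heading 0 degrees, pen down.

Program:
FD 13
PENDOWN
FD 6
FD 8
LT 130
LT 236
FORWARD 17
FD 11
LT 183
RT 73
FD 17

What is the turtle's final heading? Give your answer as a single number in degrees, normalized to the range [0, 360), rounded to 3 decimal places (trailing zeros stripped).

Answer: 116

Derivation:
Executing turtle program step by step:
Start: pos=(0,0), heading=0, pen down
FD 13: (0,0) -> (13,0) [heading=0, draw]
PD: pen down
FD 6: (13,0) -> (19,0) [heading=0, draw]
FD 8: (19,0) -> (27,0) [heading=0, draw]
LT 130: heading 0 -> 130
LT 236: heading 130 -> 6
FD 17: (27,0) -> (43.907,1.777) [heading=6, draw]
FD 11: (43.907,1.777) -> (54.847,2.927) [heading=6, draw]
LT 183: heading 6 -> 189
RT 73: heading 189 -> 116
FD 17: (54.847,2.927) -> (47.394,18.206) [heading=116, draw]
Final: pos=(47.394,18.206), heading=116, 6 segment(s) drawn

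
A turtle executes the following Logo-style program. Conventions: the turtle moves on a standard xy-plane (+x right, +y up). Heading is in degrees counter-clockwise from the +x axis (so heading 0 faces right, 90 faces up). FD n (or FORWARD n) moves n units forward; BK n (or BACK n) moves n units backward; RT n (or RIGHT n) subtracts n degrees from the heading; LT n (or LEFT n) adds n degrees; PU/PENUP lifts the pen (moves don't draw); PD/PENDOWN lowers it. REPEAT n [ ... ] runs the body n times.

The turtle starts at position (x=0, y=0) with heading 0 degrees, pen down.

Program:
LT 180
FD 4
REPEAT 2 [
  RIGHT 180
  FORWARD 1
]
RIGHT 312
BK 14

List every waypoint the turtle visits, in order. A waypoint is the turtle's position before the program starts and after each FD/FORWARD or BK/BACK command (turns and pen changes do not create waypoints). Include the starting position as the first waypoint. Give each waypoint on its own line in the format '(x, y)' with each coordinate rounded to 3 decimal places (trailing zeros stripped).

Executing turtle program step by step:
Start: pos=(0,0), heading=0, pen down
LT 180: heading 0 -> 180
FD 4: (0,0) -> (-4,0) [heading=180, draw]
REPEAT 2 [
  -- iteration 1/2 --
  RT 180: heading 180 -> 0
  FD 1: (-4,0) -> (-3,0) [heading=0, draw]
  -- iteration 2/2 --
  RT 180: heading 0 -> 180
  FD 1: (-3,0) -> (-4,0) [heading=180, draw]
]
RT 312: heading 180 -> 228
BK 14: (-4,0) -> (5.368,10.404) [heading=228, draw]
Final: pos=(5.368,10.404), heading=228, 4 segment(s) drawn
Waypoints (5 total):
(0, 0)
(-4, 0)
(-3, 0)
(-4, 0)
(5.368, 10.404)

Answer: (0, 0)
(-4, 0)
(-3, 0)
(-4, 0)
(5.368, 10.404)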